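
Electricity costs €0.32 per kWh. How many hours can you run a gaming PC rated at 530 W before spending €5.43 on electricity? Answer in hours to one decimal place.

32.0 h

Energy available = €5.43 ÷ €0.32/kWh = 16.9688 kWh
Hours = 16.9688 kWh ÷ 0.53 kW = 32.0 h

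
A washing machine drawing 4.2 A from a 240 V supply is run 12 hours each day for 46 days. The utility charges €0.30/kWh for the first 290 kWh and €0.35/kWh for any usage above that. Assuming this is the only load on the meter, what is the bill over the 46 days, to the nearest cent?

Power = 4.2 A × 240 V = 1008 W = 1.008 kW
Runtime = 12 h/day × 46 days = 552 h
Energy = 1.008 kW × 552 h = 556.416 kWh
Tier 1 (0–290 kWh): 290 × €0.30 = €87
Above 290 kWh: 266.416 × €0.35 = €93.2456
Bill = €180.25

€180.25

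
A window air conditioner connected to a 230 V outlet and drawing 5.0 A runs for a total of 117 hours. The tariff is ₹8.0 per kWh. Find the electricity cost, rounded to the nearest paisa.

Power = 5.0 A × 230 V = 1150 W = 1.15 kW
Energy = 1.15 kW × 117 h = 134.55 kWh
Cost = 134.55 kWh × ₹8.0/kWh = ₹1076.40

₹1076.40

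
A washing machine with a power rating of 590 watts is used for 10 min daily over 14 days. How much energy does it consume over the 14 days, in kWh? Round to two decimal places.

1.38 kWh

Runtime = 10 min × 14 = 140 min = 2.333333… h
Energy = 0.59 kW × 2.333333… h = 1.376666… kWh ≈ 1.38 kWh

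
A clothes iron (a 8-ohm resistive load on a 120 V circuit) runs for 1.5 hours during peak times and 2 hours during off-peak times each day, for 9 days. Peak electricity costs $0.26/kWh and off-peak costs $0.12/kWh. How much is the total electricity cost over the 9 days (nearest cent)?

$10.21

Power = V²/R = 120²/8 = 1800 W = 1.8 kW
Peak energy = 1.8 kW × 1.5 h × 9 = 24.3 kWh
Off-peak energy = 1.8 kW × 2 h × 9 = 32.4 kWh
Cost = 24.3 × $0.26 + 32.4 × $0.12 = $6.318 + $3.888 = $10.21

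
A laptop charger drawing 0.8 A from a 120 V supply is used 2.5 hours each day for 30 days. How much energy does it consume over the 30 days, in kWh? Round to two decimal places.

7.20 kWh

Power = 0.8 A × 120 V = 96 W = 0.096 kW
Runtime = 2.5 h/day × 30 days = 75 h
Energy = 0.096 kW × 75 h = 7.2 kWh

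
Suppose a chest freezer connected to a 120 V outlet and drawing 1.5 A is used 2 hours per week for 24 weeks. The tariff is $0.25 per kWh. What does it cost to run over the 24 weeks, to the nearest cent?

Power = 1.5 A × 120 V = 180 W = 0.18 kW
Runtime = 2 h/week × 24 weeks = 48 h
Energy = 0.18 kW × 48 h = 8.64 kWh
Cost = 8.64 kWh × $0.25/kWh = $2.16

$2.16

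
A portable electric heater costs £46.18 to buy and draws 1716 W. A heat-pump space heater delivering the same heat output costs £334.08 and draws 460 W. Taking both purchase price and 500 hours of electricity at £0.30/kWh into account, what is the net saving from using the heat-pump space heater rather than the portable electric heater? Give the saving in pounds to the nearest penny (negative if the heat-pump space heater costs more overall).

portable electric heater: £46.18 + (1716/1000) kW × 500 h × £0.30 = £46.18 + £257.4 = £303.58
heat-pump space heater: £334.08 + (460/1000) kW × 500 h × £0.30 = £334.08 + £69 = £403.08
Saving = £303.58 − £403.08 = −£99.5

-£99.50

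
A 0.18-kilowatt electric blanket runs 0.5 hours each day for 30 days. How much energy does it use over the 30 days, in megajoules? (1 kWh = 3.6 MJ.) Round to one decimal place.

9.7 MJ

Runtime = 0.5 h/day × 30 days = 15 h
Energy = 0.18 kW × 15 h = 2.7 kWh
= 2.7 × 3.6 MJ = 9.7 MJ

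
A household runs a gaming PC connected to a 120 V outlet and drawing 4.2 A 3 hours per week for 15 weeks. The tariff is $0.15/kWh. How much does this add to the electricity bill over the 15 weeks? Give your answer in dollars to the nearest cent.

$3.40

Power = 4.2 A × 120 V = 504 W = 0.504 kW
Runtime = 3 h/week × 15 weeks = 45 h
Energy = 0.504 kW × 45 h = 22.68 kWh
Cost = 22.68 kWh × $0.15/kWh = $3.40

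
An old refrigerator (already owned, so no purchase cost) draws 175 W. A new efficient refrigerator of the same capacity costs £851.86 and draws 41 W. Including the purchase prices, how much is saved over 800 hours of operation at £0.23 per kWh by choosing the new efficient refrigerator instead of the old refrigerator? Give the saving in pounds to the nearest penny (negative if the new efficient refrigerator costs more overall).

-£827.20

old refrigerator: £0.00 + (175/1000) kW × 800 h × £0.23 = £0.00 + £32.2 = £32.2
new efficient refrigerator: £851.86 + (41/1000) kW × 800 h × £0.23 = £851.86 + £7.544 = £859.404
Saving = £32.2 − £859.404 = −£827.204 → -£827.20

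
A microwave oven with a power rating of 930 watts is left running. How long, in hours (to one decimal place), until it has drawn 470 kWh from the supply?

Hours = 470 kWh ÷ 0.93 kW = 505.4 h

505.4 h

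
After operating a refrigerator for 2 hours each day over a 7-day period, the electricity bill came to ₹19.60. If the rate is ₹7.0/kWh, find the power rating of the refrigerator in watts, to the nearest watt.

200 W

Energy = ₹19.60 ÷ ₹7.0/kWh = 2.8 kWh
Runtime = 2 h/day × 7 days = 14 h
Power = 2.8 kWh ÷ 14 h = 0.2 kW = 200 W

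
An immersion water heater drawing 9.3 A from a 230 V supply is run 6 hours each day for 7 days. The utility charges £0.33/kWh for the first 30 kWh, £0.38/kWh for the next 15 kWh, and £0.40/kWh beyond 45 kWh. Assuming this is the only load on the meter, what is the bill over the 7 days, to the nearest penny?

Power = 9.3 A × 230 V = 2139 W = 2.139 kW
Runtime = 6 h/day × 7 days = 42 h
Energy = 2.139 kW × 42 h = 89.838 kWh
Tier 1 (0–30 kWh): 30 × £0.33 = £9.9
Tier 2 (30–45 kWh): 15 × £0.38 = £5.7
Above 45 kWh: 44.838 × £0.40 = £17.9352
Bill = £33.54

£33.54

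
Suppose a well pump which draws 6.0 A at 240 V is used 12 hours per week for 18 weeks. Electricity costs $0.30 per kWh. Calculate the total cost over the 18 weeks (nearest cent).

Power = 6.0 A × 240 V = 1440 W = 1.44 kW
Runtime = 12 h/week × 18 weeks = 216 h
Energy = 1.44 kW × 216 h = 311.04 kWh
Cost = 311.04 kWh × $0.30/kWh = $93.31

$93.31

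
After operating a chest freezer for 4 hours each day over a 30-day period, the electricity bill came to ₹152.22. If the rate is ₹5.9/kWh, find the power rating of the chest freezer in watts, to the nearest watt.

215 W

Energy = ₹152.22 ÷ ₹5.9/kWh = 25.8 kWh
Runtime = 4 h/day × 30 days = 120 h
Power = 25.8 kWh ÷ 120 h = 0.215 kW = 215 W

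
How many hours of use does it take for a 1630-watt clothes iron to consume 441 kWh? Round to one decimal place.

270.6 h

Hours = 441 kWh ÷ 1.63 kW = 270.6 h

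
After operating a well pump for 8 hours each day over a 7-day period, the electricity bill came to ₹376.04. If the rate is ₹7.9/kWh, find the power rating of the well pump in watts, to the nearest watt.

850 W

Energy = ₹376.04 ÷ ₹7.9/kWh = 47.6 kWh
Runtime = 8 h/day × 7 days = 56 h
Power = 47.6 kWh ÷ 56 h = 0.85 kW = 850 W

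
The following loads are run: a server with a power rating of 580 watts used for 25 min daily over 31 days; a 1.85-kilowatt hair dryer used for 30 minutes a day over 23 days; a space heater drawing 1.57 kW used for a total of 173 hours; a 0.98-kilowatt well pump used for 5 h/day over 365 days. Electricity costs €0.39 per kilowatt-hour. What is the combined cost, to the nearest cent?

€814.66

server: Runtime = 25 min × 31 = 775 min = 12.916666… h
server: 0.58 kW × 12.916666… h = 7.491666… kWh
hair dryer: Runtime = 30 min × 23 = 690 min = 11.5 h
hair dryer: 1.85 kW × 11.5 h = 21.275 kWh
space heater: 1.57 kW × 173 h = 271.61 kWh
well pump: Runtime = 5 h/day × 365 days = 1825 h
well pump: 0.98 kW × 1825 h = 1788.5 kWh
Total energy = 2088.876666… kWh
Cost = 2088.876666… × €0.39 = €814.66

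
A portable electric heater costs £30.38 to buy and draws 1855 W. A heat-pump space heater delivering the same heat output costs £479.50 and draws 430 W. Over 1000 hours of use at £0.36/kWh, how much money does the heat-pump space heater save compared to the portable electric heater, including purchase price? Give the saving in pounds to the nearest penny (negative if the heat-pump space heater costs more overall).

portable electric heater: £30.38 + (1855/1000) kW × 1000 h × £0.36 = £30.38 + £667.8 = £698.18
heat-pump space heater: £479.50 + (430/1000) kW × 1000 h × £0.36 = £479.50 + £154.8 = £634.3
Saving = £698.18 − £634.3 = £63.88

£63.88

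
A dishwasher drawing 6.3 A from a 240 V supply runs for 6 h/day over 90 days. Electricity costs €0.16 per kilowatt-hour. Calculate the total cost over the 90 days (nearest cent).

Power = 6.3 A × 240 V = 1512 W = 1.512 kW
Runtime = 6 h/day × 90 days = 540 h
Energy = 1.512 kW × 540 h = 816.48 kWh
Cost = 816.48 kWh × €0.16/kWh = €130.64

€130.64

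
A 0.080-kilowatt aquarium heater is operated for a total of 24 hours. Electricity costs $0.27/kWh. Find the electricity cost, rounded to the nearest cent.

$0.52

Energy = 0.08 kW × 24 h = 1.92 kWh
Cost = 1.92 kWh × $0.27/kWh = $0.52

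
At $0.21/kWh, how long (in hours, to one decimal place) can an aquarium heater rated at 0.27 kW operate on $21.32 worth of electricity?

Energy available = $21.32 ÷ $0.21/kWh = 101.5238 kWh
Hours = 101.5238 kWh ÷ 0.27 kW = 376.0 h

376.0 h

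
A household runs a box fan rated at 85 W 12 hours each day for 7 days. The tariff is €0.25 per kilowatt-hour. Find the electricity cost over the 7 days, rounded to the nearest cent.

€1.79

Runtime = 12 h/day × 7 days = 84 h
Energy = 0.085 kW × 84 h = 7.14 kWh
Cost = 7.14 kWh × €0.25/kWh = €1.79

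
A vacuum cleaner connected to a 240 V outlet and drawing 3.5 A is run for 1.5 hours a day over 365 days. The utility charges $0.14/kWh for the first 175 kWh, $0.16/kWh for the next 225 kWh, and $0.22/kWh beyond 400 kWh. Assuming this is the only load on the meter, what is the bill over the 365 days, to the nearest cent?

Power = 3.5 A × 240 V = 840 W = 0.84 kW
Runtime = 1.5 h/day × 365 days = 547.5 h
Energy = 0.84 kW × 547.5 h = 459.9 kWh
Tier 1 (0–175 kWh): 175 × $0.14 = $24.5
Tier 2 (175–400 kWh): 225 × $0.16 = $36
Above 400 kWh: 59.9 × $0.22 = $13.178
Bill = $73.68

$73.68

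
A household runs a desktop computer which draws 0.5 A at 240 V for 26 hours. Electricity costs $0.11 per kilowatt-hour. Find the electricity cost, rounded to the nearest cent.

$0.34

Power = 0.5 A × 240 V = 120 W = 0.12 kW
Energy = 0.12 kW × 26 h = 3.12 kWh
Cost = 3.12 kWh × $0.11/kWh = $0.34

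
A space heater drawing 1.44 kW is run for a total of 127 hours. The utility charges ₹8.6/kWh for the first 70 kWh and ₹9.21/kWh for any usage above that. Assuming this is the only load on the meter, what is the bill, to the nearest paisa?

₹1641.62

Energy = 1.44 kW × 127 h = 182.88 kWh
Tier 1 (0–70 kWh): 70 × ₹8.6 = ₹602
Above 70 kWh: 112.88 × ₹9.21 = ₹1039.6248
Bill = ₹1641.62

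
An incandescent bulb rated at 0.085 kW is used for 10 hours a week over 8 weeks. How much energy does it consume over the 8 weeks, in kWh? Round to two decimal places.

6.80 kWh

Runtime = 10 h/week × 8 weeks = 80 h
Energy = 0.085 kW × 80 h = 6.8 kWh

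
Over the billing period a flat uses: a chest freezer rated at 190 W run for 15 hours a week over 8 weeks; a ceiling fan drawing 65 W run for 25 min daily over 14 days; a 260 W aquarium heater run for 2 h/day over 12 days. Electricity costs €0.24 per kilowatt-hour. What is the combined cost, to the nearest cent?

chest freezer: Runtime = 15 h/week × 8 weeks = 120 h
chest freezer: 0.19 kW × 120 h = 22.8 kWh
ceiling fan: Runtime = 25 min × 14 = 350 min = 5.833333… h
ceiling fan: 0.065 kW × 5.833333… h = 0.379166… kWh
aquarium heater: Runtime = 2 h/day × 12 days = 24 h
aquarium heater: 0.26 kW × 24 h = 6.24 kWh
Total energy = 29.419166… kWh
Cost = 29.419166… × €0.24 = €7.06

€7.06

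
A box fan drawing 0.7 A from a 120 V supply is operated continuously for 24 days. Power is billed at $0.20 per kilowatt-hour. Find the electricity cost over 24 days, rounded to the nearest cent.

Power = 0.7 A × 120 V = 84 W = 0.084 kW
Runtime = 24 h × 24 = 576 h
Energy = 0.084 kW × 576 h = 48.384 kWh
Cost = 48.384 kWh × $0.20/kWh = $9.68

$9.68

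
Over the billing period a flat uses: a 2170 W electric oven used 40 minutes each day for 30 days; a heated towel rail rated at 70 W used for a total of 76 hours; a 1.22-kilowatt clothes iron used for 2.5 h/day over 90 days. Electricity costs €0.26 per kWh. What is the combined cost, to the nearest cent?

electric oven: Runtime = 40 min × 30 = 1200 min = 20 h
electric oven: 2.17 kW × 20 h = 43.4 kWh
heated towel rail: 0.07 kW × 76 h = 5.32 kWh
clothes iron: Runtime = 2.5 h/day × 90 days = 225 h
clothes iron: 1.22 kW × 225 h = 274.5 kWh
Total energy = 323.22 kWh
Cost = 323.22 × €0.26 = €84.04

€84.04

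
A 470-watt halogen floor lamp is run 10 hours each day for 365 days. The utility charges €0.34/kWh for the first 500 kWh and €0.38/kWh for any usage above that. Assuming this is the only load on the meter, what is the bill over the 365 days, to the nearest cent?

€631.89

Runtime = 10 h/day × 365 days = 3650 h
Energy = 0.47 kW × 3650 h = 1715.5 kWh
Tier 1 (0–500 kWh): 500 × €0.34 = €170
Above 500 kWh: 1215.5 × €0.38 = €461.89
Bill = €631.89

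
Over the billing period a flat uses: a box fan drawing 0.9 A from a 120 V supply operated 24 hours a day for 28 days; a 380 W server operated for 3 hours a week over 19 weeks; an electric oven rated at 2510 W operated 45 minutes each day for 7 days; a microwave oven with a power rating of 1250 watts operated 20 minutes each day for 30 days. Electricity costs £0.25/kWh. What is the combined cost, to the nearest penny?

box fan: Power = 0.9 A × 120 V = 108 W = 0.108 kW
box fan: Runtime = 24 h × 28 = 672 h
box fan: 0.108 kW × 672 h = 72.576 kWh
server: Runtime = 3 h/week × 19 weeks = 57 h
server: 0.38 kW × 57 h = 21.66 kWh
electric oven: Runtime = 45 min × 7 = 315 min = 5.25 h
electric oven: 2.51 kW × 5.25 h = 13.1775 kWh
microwave oven: Runtime = 20 min × 30 = 600 min = 10 h
microwave oven: 1.25 kW × 10 h = 12.5 kWh
Total energy = 119.9135 kWh
Cost = 119.9135 × £0.25 = £29.98

£29.98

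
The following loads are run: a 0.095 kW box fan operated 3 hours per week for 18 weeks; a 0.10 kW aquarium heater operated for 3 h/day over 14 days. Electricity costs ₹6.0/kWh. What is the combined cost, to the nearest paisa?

box fan: Runtime = 3 h/week × 18 weeks = 54 h
box fan: 0.095 kW × 54 h = 5.13 kWh
aquarium heater: Runtime = 3 h/day × 14 days = 42 h
aquarium heater: 0.1 kW × 42 h = 4.2 kWh
Total energy = 9.33 kWh
Cost = 9.33 × ₹6.0 = ₹55.98

₹55.98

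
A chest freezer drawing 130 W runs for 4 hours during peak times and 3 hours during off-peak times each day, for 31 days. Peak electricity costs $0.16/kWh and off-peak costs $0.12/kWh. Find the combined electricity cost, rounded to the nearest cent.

$4.03

Peak energy = 0.13 kW × 4 h × 31 = 16.12 kWh
Off-peak energy = 0.13 kW × 3 h × 31 = 12.09 kWh
Cost = 16.12 × $0.16 + 12.09 × $0.12 = $2.5792 + $1.4508 = $4.03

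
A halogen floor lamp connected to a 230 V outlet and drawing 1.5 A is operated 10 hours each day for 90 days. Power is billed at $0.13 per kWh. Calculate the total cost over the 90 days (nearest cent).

$40.37

Power = 1.5 A × 230 V = 345 W = 0.345 kW
Runtime = 10 h/day × 90 days = 900 h
Energy = 0.345 kW × 900 h = 310.5 kWh
Cost = 310.5 kWh × $0.13/kWh = $40.37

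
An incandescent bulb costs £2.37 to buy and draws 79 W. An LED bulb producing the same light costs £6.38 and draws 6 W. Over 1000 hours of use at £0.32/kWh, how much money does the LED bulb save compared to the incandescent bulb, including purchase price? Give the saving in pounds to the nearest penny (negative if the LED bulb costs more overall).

incandescent bulb: £2.37 + (79/1000) kW × 1000 h × £0.32 = £2.37 + £25.28 = £27.65
LED bulb: £6.38 + (6/1000) kW × 1000 h × £0.32 = £6.38 + £1.92 = £8.3
Saving = £27.65 − £8.3 = £19.35

£19.35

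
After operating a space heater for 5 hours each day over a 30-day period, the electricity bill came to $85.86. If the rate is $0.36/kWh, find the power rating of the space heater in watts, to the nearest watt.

Energy = $85.86 ÷ $0.36/kWh = 238.5 kWh
Runtime = 5 h/day × 30 days = 150 h
Power = 238.5 kWh ÷ 150 h = 1.59 kW = 1590 W

1590 W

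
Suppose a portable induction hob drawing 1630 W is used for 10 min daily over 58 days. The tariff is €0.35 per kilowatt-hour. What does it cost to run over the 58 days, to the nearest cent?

€5.51

Runtime = 10 min × 58 = 580 min = 9.666666… h
Energy = 1.63 kW × 9.666666… h = 15.756666… kWh
Cost = 15.756666… kWh × €0.35/kWh = €5.51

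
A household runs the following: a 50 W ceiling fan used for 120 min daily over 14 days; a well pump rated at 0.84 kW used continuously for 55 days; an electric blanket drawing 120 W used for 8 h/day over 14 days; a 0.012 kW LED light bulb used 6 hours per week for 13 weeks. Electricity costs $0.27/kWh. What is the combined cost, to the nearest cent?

$303.64

ceiling fan: Runtime = 120 min × 14 = 1680 min = 28 h
ceiling fan: 0.05 kW × 28 h = 1.4 kWh
well pump: Runtime = 24 h × 55 = 1320 h
well pump: 0.84 kW × 1320 h = 1108.8 kWh
electric blanket: Runtime = 8 h/day × 14 days = 112 h
electric blanket: 0.12 kW × 112 h = 13.44 kWh
LED light bulb: Runtime = 6 h/week × 13 weeks = 78 h
LED light bulb: 0.012 kW × 78 h = 0.936 kWh
Total energy = 1124.576 kWh
Cost = 1124.576 × $0.27 = $303.64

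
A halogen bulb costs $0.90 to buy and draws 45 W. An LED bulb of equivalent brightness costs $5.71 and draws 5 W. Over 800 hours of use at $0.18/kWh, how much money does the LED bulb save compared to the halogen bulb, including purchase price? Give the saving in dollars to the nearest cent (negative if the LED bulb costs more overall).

$0.95

halogen bulb: $0.90 + (45/1000) kW × 800 h × $0.18 = $0.90 + $6.48 = $7.38
LED bulb: $5.71 + (5/1000) kW × 800 h × $0.18 = $5.71 + $0.72 = $6.43
Saving = $7.38 − $6.43 = $0.95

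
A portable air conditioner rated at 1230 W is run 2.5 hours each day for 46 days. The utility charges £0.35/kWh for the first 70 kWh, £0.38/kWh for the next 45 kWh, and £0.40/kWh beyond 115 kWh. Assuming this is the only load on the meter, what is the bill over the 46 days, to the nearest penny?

Runtime = 2.5 h/day × 46 days = 115 h
Energy = 1.23 kW × 115 h = 141.45 kWh
Tier 1 (0–70 kWh): 70 × £0.35 = £24.5
Tier 2 (70–115 kWh): 45 × £0.38 = £17.1
Above 115 kWh: 26.45 × £0.40 = £10.58
Bill = £52.18

£52.18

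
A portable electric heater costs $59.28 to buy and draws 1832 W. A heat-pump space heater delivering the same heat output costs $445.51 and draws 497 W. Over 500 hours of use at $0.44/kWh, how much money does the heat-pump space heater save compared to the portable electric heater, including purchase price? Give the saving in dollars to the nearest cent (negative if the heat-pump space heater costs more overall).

-$92.53

portable electric heater: $59.28 + (1832/1000) kW × 500 h × $0.44 = $59.28 + $403.04 = $462.32
heat-pump space heater: $445.51 + (497/1000) kW × 500 h × $0.44 = $445.51 + $109.34 = $554.85
Saving = $462.32 − $554.85 = −$92.53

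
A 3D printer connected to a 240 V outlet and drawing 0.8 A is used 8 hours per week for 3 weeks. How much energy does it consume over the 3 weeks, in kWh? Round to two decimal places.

Power = 0.8 A × 240 V = 192 W = 0.192 kW
Runtime = 8 h/week × 3 weeks = 24 h
Energy = 0.192 kW × 24 h = 4.608 kWh ≈ 4.61 kWh

4.61 kWh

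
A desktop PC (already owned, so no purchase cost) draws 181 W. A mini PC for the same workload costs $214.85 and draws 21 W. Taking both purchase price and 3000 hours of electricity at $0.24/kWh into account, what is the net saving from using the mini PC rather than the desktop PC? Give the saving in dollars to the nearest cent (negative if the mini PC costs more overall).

desktop PC: $0.00 + (181/1000) kW × 3000 h × $0.24 = $0.00 + $130.32 = $130.32
mini PC: $214.85 + (21/1000) kW × 3000 h × $0.24 = $214.85 + $15.12 = $229.97
Saving = $130.32 − $229.97 = −$99.65

-$99.65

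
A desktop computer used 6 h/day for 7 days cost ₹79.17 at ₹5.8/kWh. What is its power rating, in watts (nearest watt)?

Energy = ₹79.17 ÷ ₹5.8/kWh = 13.65 kWh
Runtime = 6 h/day × 7 days = 42 h
Power = 13.65 kWh ÷ 42 h = 0.325 kW = 325 W

325 W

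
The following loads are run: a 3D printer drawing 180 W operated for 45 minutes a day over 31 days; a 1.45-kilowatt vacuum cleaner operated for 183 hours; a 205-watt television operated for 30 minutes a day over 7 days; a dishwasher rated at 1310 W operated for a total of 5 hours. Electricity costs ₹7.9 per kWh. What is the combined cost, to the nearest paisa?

3D printer: Runtime = 45 min × 31 = 1395 min = 23.25 h
3D printer: 0.18 kW × 23.25 h = 4.185 kWh
vacuum cleaner: 1.45 kW × 183 h = 265.35 kWh
television: Runtime = 30 min × 7 = 210 min = 3.5 h
television: 0.205 kW × 3.5 h = 0.7175 kWh
dishwasher: 1.31 kW × 5 h = 6.55 kWh
Total energy = 276.8025 kWh
Cost = 276.8025 × ₹7.9 = ₹2186.74

₹2186.74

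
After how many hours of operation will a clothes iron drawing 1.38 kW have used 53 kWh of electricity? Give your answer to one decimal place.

38.4 h

Hours = 53 kWh ÷ 1.38 kW = 38.4 h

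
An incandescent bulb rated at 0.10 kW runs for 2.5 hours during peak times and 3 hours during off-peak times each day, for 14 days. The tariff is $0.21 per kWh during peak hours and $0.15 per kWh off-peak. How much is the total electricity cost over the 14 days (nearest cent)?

Peak energy = 0.1 kW × 2.5 h × 14 = 3.5 kWh
Off-peak energy = 0.1 kW × 3 h × 14 = 4.2 kWh
Cost = 3.5 × $0.21 + 4.2 × $0.15 = $0.735 + $0.63 = $1.37

$1.37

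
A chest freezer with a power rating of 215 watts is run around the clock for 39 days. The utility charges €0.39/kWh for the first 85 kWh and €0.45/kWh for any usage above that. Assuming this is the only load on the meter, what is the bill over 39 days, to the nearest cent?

€85.46

Runtime = 24 h × 39 = 936 h
Energy = 0.215 kW × 936 h = 201.24 kWh
Tier 1 (0–85 kWh): 85 × €0.39 = €33.15
Above 85 kWh: 116.24 × €0.45 = €52.308
Bill = €85.46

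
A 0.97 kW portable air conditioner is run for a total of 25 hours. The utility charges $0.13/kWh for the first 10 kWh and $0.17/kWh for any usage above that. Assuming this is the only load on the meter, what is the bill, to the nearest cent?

$3.72

Energy = 0.97 kW × 25 h = 24.25 kWh
Tier 1 (0–10 kWh): 10 × $0.13 = $1.3
Above 10 kWh: 14.25 × $0.17 = $2.4225
Bill = $3.72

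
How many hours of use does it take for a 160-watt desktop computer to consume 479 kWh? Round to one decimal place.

2993.8 h

Hours = 479 kWh ÷ 0.16 kW = 2993.8 h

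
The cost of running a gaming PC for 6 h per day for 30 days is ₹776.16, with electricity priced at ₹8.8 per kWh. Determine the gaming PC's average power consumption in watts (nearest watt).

Energy = ₹776.16 ÷ ₹8.8/kWh = 88.2 kWh
Runtime = 6 h/day × 30 days = 180 h
Power = 88.2 kWh ÷ 180 h = 0.49 kW = 490 W

490 W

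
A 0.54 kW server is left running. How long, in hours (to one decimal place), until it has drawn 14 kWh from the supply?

Hours = 14 kWh ÷ 0.54 kW = 25.9 h

25.9 h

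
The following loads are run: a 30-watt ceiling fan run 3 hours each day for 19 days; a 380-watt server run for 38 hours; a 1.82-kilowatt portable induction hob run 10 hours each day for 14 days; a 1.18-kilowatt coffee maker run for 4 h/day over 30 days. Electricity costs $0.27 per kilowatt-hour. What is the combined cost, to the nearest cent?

$111.39

ceiling fan: Runtime = 3 h/day × 19 days = 57 h
ceiling fan: 0.03 kW × 57 h = 1.71 kWh
server: 0.38 kW × 38 h = 14.44 kWh
portable induction hob: Runtime = 10 h/day × 14 days = 140 h
portable induction hob: 1.82 kW × 140 h = 254.8 kWh
coffee maker: Runtime = 4 h/day × 30 days = 120 h
coffee maker: 1.18 kW × 120 h = 141.6 kWh
Total energy = 412.55 kWh
Cost = 412.55 × $0.27 = $111.39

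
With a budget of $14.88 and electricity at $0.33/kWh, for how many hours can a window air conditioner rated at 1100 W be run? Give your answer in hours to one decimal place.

41.0 h

Energy available = $14.88 ÷ $0.33/kWh = 45.0909 kWh
Hours = 45.0909 kWh ÷ 1.1 kW = 41.0 h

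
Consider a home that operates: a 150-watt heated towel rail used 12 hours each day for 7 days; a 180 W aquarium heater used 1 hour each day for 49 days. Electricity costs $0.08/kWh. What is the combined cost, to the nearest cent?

$1.71

heated towel rail: Runtime = 12 h/day × 7 days = 84 h
heated towel rail: 0.15 kW × 84 h = 12.6 kWh
aquarium heater: Runtime = 1 h/day × 49 days = 49 h
aquarium heater: 0.18 kW × 49 h = 8.82 kWh
Total energy = 21.42 kWh
Cost = 21.42 × $0.08 = $1.71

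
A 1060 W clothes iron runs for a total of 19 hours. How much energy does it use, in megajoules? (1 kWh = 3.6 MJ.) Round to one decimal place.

Energy = 1.06 kW × 19 h = 20.14 kWh
= 20.14 × 3.6 MJ = 72.5 MJ

72.5 MJ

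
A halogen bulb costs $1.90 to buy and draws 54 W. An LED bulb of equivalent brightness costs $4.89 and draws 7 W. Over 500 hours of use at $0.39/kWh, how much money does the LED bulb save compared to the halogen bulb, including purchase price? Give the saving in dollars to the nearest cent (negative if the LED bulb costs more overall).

halogen bulb: $1.90 + (54/1000) kW × 500 h × $0.39 = $1.90 + $10.53 = $12.43
LED bulb: $4.89 + (7/1000) kW × 500 h × $0.39 = $4.89 + $1.365 = $6.255
Saving = $12.43 − $6.255 = $6.175 → $6.18

$6.18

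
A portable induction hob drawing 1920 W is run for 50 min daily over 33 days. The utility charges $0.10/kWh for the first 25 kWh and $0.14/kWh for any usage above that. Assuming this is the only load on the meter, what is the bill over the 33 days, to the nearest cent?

$6.39

Runtime = 50 min × 33 = 1650 min = 27.5 h
Energy = 1.92 kW × 27.5 h = 52.8 kWh
Tier 1 (0–25 kWh): 25 × $0.10 = $2.5
Above 25 kWh: 27.8 × $0.14 = $3.892
Bill = $6.39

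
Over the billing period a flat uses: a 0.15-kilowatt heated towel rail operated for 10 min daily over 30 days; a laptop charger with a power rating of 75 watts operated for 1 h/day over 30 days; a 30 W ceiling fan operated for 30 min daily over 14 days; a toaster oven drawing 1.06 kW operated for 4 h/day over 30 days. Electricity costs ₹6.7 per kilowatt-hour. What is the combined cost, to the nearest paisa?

heated towel rail: Runtime = 10 min × 30 = 300 min = 5 h
heated towel rail: 0.15 kW × 5 h = 0.75 kWh
laptop charger: Runtime = 1 h/day × 30 days = 30 h
laptop charger: 0.075 kW × 30 h = 2.25 kWh
ceiling fan: Runtime = 30 min × 14 = 420 min = 7 h
ceiling fan: 0.03 kW × 7 h = 0.21 kWh
toaster oven: Runtime = 4 h/day × 30 days = 120 h
toaster oven: 1.06 kW × 120 h = 127.2 kWh
Total energy = 130.41 kWh
Cost = 130.41 × ₹6.7 = ₹873.75

₹873.75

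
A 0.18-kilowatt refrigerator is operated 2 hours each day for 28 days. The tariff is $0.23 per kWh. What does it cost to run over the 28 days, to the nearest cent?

$2.32

Runtime = 2 h/day × 28 days = 56 h
Energy = 0.18 kW × 56 h = 10.08 kWh
Cost = 10.08 kWh × $0.23/kWh = $2.32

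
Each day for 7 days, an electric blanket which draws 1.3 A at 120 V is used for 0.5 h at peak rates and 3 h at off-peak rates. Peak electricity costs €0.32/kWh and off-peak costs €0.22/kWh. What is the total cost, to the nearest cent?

Power = 1.3 A × 120 V = 156 W = 0.156 kW
Peak energy = 0.156 kW × 0.5 h × 7 = 0.546 kWh
Off-peak energy = 0.156 kW × 3 h × 7 = 3.276 kWh
Cost = 0.546 × €0.32 + 3.276 × €0.22 = €0.17472 + €0.72072 = €0.90

€0.90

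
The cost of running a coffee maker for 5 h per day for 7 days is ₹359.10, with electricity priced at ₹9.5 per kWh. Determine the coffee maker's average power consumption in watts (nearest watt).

1080 W

Energy = ₹359.10 ÷ ₹9.5/kWh = 37.8 kWh
Runtime = 5 h/day × 7 days = 35 h
Power = 37.8 kWh ÷ 35 h = 1.08 kW = 1080 W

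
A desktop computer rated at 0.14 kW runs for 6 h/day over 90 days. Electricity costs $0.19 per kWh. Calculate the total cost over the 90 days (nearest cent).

Runtime = 6 h/day × 90 days = 540 h
Energy = 0.14 kW × 540 h = 75.6 kWh
Cost = 75.6 kWh × $0.19/kWh = $14.36

$14.36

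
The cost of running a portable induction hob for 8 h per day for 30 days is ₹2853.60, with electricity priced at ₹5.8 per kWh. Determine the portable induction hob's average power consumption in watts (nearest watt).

2050 W

Energy = ₹2853.60 ÷ ₹5.8/kWh = 492 kWh
Runtime = 8 h/day × 30 days = 240 h
Power = 492 kWh ÷ 240 h = 2.05 kW = 2050 W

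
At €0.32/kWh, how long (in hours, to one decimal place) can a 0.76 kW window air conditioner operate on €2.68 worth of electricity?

11.0 h

Energy available = €2.68 ÷ €0.32/kWh = 8.375 kWh
Hours = 8.375 kWh ÷ 0.76 kW = 11.0 h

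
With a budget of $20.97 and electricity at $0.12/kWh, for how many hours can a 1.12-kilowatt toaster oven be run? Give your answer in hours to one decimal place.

Energy available = $20.97 ÷ $0.12/kWh = 174.75 kWh
Hours = 174.75 kWh ÷ 1.12 kW = 156.0 h

156.0 h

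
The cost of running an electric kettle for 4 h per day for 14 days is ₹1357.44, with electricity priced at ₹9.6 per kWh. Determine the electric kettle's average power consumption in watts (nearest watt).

2525 W

Energy = ₹1357.44 ÷ ₹9.6/kWh = 141.4 kWh
Runtime = 4 h/day × 14 days = 56 h
Power = 141.4 kWh ÷ 56 h = 2.525 kW = 2525 W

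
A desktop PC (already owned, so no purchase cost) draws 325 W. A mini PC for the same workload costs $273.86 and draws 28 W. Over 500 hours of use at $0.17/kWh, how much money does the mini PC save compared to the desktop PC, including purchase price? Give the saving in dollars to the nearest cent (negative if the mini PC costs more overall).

desktop PC: $0.00 + (325/1000) kW × 500 h × $0.17 = $0.00 + $27.625 = $27.625
mini PC: $273.86 + (28/1000) kW × 500 h × $0.17 = $273.86 + $2.38 = $276.24
Saving = $27.625 − $276.24 = −$248.615 → -$248.62

-$248.62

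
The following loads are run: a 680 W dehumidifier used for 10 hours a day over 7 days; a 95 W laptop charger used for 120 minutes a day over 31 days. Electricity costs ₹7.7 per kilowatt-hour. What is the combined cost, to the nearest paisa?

dehumidifier: Runtime = 10 h/day × 7 days = 70 h
dehumidifier: 0.68 kW × 70 h = 47.6 kWh
laptop charger: Runtime = 120 min × 31 = 3720 min = 62 h
laptop charger: 0.095 kW × 62 h = 5.89 kWh
Total energy = 53.49 kWh
Cost = 53.49 × ₹7.7 = ₹411.87

₹411.87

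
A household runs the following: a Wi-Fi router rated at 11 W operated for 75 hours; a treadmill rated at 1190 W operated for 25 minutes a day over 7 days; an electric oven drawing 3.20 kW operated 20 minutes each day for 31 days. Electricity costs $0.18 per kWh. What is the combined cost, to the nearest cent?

$6.73

Wi-Fi router: 0.011 kW × 75 h = 0.825 kWh
treadmill: Runtime = 25 min × 7 = 175 min = 2.916666… h
treadmill: 1.19 kW × 2.916666… h = 3.470833… kWh
electric oven: Runtime = 20 min × 31 = 620 min = 10.333333… h
electric oven: 3.2 kW × 10.333333… h = 33.066666… kWh
Total energy = 37.3625 kWh
Cost = 37.3625 × $0.18 = $6.73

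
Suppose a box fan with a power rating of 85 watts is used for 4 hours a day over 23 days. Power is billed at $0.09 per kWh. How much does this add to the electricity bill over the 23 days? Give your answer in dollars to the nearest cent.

Runtime = 4 h/day × 23 days = 92 h
Energy = 0.085 kW × 92 h = 7.82 kWh
Cost = 7.82 kWh × $0.09/kWh = $0.70

$0.70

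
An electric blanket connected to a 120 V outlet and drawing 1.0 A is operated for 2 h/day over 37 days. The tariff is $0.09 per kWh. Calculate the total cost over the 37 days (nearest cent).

$0.80

Power = 1.0 A × 120 V = 120 W = 0.12 kW
Runtime = 2 h/day × 37 days = 74 h
Energy = 0.12 kW × 74 h = 8.88 kWh
Cost = 8.88 kWh × $0.09/kWh = $0.80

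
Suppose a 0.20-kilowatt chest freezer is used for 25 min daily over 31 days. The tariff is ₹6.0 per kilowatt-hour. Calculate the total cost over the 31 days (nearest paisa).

Runtime = 25 min × 31 = 775 min = 12.916666… h
Energy = 0.2 kW × 12.916666… h = 2.583333… kWh
Cost = 2.583333… kWh × ₹6.0/kWh = ₹15.50

₹15.50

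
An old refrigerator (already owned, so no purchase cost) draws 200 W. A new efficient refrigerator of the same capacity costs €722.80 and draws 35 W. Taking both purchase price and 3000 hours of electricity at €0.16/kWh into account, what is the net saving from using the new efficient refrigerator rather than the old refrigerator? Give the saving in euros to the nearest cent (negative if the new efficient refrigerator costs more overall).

old refrigerator: €0.00 + (200/1000) kW × 3000 h × €0.16 = €0.00 + €96 = €96
new efficient refrigerator: €722.80 + (35/1000) kW × 3000 h × €0.16 = €722.80 + €16.8 = €739.6
Saving = €96 − €739.6 = −€643.6

-€643.60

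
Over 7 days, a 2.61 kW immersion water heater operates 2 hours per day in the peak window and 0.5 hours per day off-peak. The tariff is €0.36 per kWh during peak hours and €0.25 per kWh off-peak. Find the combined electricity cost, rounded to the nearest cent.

€15.44

Peak energy = 2.61 kW × 2 h × 7 = 36.54 kWh
Off-peak energy = 2.61 kW × 0.5 h × 7 = 9.135 kWh
Cost = 36.54 × €0.36 + 9.135 × €0.25 = €13.1544 + €2.28375 = €15.44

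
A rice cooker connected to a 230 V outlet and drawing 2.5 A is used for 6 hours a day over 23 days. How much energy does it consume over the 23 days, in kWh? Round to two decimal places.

79.35 kWh

Power = 2.5 A × 230 V = 575 W = 0.575 kW
Runtime = 6 h/day × 23 days = 138 h
Energy = 0.575 kW × 138 h = 79.35 kWh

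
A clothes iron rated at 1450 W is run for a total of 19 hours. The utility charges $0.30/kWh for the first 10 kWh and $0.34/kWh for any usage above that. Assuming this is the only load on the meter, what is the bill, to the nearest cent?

$8.97

Energy = 1.45 kW × 19 h = 27.55 kWh
Tier 1 (0–10 kWh): 10 × $0.30 = $3
Above 10 kWh: 17.55 × $0.34 = $5.967
Bill = $8.97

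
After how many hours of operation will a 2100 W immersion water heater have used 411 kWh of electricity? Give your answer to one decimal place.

Hours = 411 kWh ÷ 2.1 kW = 195.7 h

195.7 h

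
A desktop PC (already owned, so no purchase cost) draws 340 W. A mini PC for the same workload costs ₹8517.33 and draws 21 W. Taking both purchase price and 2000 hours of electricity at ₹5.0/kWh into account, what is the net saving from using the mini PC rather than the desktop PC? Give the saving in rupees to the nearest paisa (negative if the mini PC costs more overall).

desktop PC: ₹0.00 + (340/1000) kW × 2000 h × ₹5.0 = ₹0.00 + ₹3400 = ₹3400
mini PC: ₹8517.33 + (21/1000) kW × 2000 h × ₹5.0 = ₹8517.33 + ₹210 = ₹8727.33
Saving = ₹3400 − ₹8727.33 = −₹5327.33

-₹5327.33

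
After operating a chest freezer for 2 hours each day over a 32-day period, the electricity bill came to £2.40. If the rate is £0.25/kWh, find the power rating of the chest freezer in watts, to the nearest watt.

Energy = £2.40 ÷ £0.25/kWh = 9.6 kWh
Runtime = 2 h/day × 32 days = 64 h
Power = 9.6 kWh ÷ 64 h = 0.15 kW = 150 W

150 W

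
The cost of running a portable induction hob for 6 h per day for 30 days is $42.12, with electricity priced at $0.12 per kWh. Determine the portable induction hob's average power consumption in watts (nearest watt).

Energy = $42.12 ÷ $0.12/kWh = 351 kWh
Runtime = 6 h/day × 30 days = 180 h
Power = 351 kWh ÷ 180 h = 1.95 kW = 1950 W

1950 W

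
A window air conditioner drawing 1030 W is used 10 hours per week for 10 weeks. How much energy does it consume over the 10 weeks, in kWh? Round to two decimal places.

Runtime = 10 h/week × 10 weeks = 100 h
Energy = 1.03 kW × 100 h = 103 kWh

103.00 kWh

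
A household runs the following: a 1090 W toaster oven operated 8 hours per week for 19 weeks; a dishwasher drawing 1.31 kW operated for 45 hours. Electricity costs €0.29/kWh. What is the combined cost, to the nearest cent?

€65.14

toaster oven: Runtime = 8 h/week × 19 weeks = 152 h
toaster oven: 1.09 kW × 152 h = 165.68 kWh
dishwasher: 1.31 kW × 45 h = 58.95 kWh
Total energy = 224.63 kWh
Cost = 224.63 × €0.29 = €65.14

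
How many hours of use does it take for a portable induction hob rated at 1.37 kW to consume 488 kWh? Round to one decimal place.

Hours = 488 kWh ÷ 1.37 kW = 356.2 h

356.2 h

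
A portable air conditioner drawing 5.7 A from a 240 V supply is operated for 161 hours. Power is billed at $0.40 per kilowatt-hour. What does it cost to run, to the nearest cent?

Power = 5.7 A × 240 V = 1368 W = 1.368 kW
Energy = 1.368 kW × 161 h = 220.248 kWh
Cost = 220.248 kWh × $0.40/kWh = $88.10

$88.10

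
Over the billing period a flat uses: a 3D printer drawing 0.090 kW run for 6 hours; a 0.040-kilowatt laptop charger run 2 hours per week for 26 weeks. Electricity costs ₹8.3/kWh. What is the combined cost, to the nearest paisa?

3D printer: 0.09 kW × 6 h = 0.54 kWh
laptop charger: Runtime = 2 h/week × 26 weeks = 52 h
laptop charger: 0.04 kW × 52 h = 2.08 kWh
Total energy = 2.62 kWh
Cost = 2.62 × ₹8.3 = ₹21.75

₹21.75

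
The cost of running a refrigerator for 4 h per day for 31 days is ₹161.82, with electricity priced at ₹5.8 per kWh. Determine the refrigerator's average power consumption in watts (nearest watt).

225 W

Energy = ₹161.82 ÷ ₹5.8/kWh = 27.9 kWh
Runtime = 4 h/day × 31 days = 124 h
Power = 27.9 kWh ÷ 124 h = 0.225 kW = 225 W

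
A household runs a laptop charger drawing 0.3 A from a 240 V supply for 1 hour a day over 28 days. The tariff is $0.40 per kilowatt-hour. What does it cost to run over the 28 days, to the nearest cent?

$0.81

Power = 0.3 A × 240 V = 72 W = 0.072 kW
Runtime = 1 h/day × 28 days = 28 h
Energy = 0.072 kW × 28 h = 2.016 kWh
Cost = 2.016 kWh × $0.40/kWh = $0.81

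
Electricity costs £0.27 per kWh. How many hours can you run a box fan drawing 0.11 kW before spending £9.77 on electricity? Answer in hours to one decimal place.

Energy available = £9.77 ÷ £0.27/kWh = 36.1852 kWh
Hours = 36.1852 kWh ÷ 0.11 kW = 329.0 h

329.0 h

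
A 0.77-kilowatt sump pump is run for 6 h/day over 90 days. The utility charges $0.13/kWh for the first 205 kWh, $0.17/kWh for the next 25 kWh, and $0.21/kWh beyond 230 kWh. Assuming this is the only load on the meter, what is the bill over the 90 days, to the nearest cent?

$69.92

Runtime = 6 h/day × 90 days = 540 h
Energy = 0.77 kW × 540 h = 415.8 kWh
Tier 1 (0–205 kWh): 205 × $0.13 = $26.65
Tier 2 (205–230 kWh): 25 × $0.17 = $4.25
Above 230 kWh: 185.8 × $0.21 = $39.018
Bill = $69.92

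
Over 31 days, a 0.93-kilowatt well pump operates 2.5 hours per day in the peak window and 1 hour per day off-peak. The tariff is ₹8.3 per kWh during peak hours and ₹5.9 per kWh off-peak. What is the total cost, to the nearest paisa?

Peak energy = 0.93 kW × 2.5 h × 31 = 72.075 kWh
Off-peak energy = 0.93 kW × 1 h × 31 = 28.83 kWh
Cost = 72.075 × ₹8.3 + 28.83 × ₹5.9 = ₹598.2225 + ₹170.097 = ₹768.32

₹768.32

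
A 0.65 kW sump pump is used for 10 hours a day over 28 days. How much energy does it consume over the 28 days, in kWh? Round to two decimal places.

Runtime = 10 h/day × 28 days = 280 h
Energy = 0.65 kW × 280 h = 182 kWh

182.00 kWh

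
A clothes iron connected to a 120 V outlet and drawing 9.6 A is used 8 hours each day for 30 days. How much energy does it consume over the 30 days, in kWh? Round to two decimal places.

276.48 kWh

Power = 9.6 A × 120 V = 1152 W = 1.152 kW
Runtime = 8 h/day × 30 days = 240 h
Energy = 1.152 kW × 240 h = 276.48 kWh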